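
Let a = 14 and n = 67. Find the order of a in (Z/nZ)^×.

The order of 14 must divide φ(67) = 67 − 1 = 66 = 2 · 3 · 11.
Divisors of 66: 1, 2, 3, 6, 11, 22, 33, 66.
Compute 14^d (mod 67) for the divisors d until we hit 1:
14^1 ≡ 14
14^2 ≡ 62
14^3 ≡ 64
14^6 ≡ 9
14^11 ≡ 1
Therefore the multiplicative order of 14 modulo 67 is 11.

11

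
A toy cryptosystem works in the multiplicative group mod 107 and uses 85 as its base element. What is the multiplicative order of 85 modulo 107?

53

ord(85) | φ(107) = 107 − 1 = 106 = 2 · 53.
Divisors of 106: 1, 2, 53, 106.
Compute 85^d (mod 107) for the divisors d until we hit 1:
85^1 ≡ 85
85^2 ≡ 56
85^53 ≡ 1
So ord_107(85) = 53.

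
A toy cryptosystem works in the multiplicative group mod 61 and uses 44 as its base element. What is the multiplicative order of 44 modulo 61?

ord(44) | φ(61) = 61 − 1 = 60 = 2^2 · 3 · 5.
Divisors of 60: 1, 2, 3, 4, 5, 6, 10, 12, 15, 20, 30, 60.
Check 44^d mod 61 for each divisor in increasing order:
44^1 ≡ 44 (mod 61)
44^2 ≡ 45 (mod 61)
44^3 ≡ 28 (mod 61)
44^4 ≡ 12 (mod 61)
44^5 ≡ 40 (mod 61)
44^6 ≡ 52 (mod 61)
44^10 ≡ 14 (mod 61)
44^12 ≡ 20 (mod 61)
44^15 ≡ 11 (mod 61)
44^20 ≡ 13 (mod 61)
44^30 ≡ 60 (mod 61)
44^60 ≡ 1 (mod 61) ✓
Hence ord(44) = 60.

60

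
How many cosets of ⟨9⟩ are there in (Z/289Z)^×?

2

The order of 9 must divide φ(289) = φ(17^2) = 17·(17−1) = 272 = 2^4 · 17.
Divisors of 272: 1, 2, 4, 8, 16, 17, 34, 68, 136, 272.
Compute 9^d (mod 289) for the divisors d until we hit 1:
9^1 ≡ 9 (mod 289)
9^2 ≡ 81 (mod 289)
9^4 ≡ 203 (mod 289)
9^8 ≡ 171 (mod 289)
9^16 ≡ 52 (mod 289)
9^17 ≡ 179 (mod 289)
9^34 ≡ 251 (mod 289)
9^68 ≡ 288 (mod 289)
9^136 ≡ 1 (mod 289) ✓
Thus |⟨9⟩| = ord(9) = 136.
Index = |(Z/289Z)^×| / |⟨9⟩| = 272 / 136 = 2.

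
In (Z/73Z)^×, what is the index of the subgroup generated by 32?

The order of 32 must divide φ(73) = 73 − 1 = 72 = 2^3 · 3^2.
Divisors of 72: 1, 2, 3, 4, 6, 8, 9, 12, 18, 24, 36, 72.
Check 32^d mod 73 for each divisor in increasing order:
32^1 ≡ 32 (mod 73)
32^2 ≡ 2 (mod 73)
32^3 ≡ 64 (mod 73)
32^4 ≡ 4 (mod 73)
32^6 ≡ 8 (mod 73)
32^8 ≡ 16 (mod 73)
32^9 ≡ 1 (mod 73) ✓
The order of 32 is 9, so the subgroup it generates has 9 elements.
Index = |(Z/73Z)^×| / |⟨32⟩| = 72 / 9 = 8.

8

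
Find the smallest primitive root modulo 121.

2

φ(121) = φ(11^2) = 11·(11−1) = 110 = 2 · 5 · 11.
g is a primitive root iff g^(110/q) ≢ 1 (mod 121) for each prime q ∈ {2, 5, 11}.
g = 2: 2^55 ≡ 120; 2^22 ≡ 81; 2^10 ≡ 56 — none is 1, so 2 is a primitive root.
So 2 is the smallest generator of (Z/121Z)^×.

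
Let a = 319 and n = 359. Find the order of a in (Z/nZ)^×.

358

The order of 319 must divide φ(359) = 359 − 1 = 358 = 2 · 179.
Divisors of 358: 1, 2, 179, 358.
Evaluate successive powers at the divisors of 358:
319^1 ≡ 319 (mod 359)
319^2 ≡ 164 (mod 359)
319^179 ≡ 358 (mod 359)
319^358 ≡ 1 (mod 359) ✓
Therefore the multiplicative order of 319 modulo 359 is 358.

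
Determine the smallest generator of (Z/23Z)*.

φ(23) = 23 − 1 = 22 = 2 · 11.
Test candidates g = 2, 3, … against the prime factors q ∈ {2, 11} of φ(23): g is a generator iff g^(22/q) ≢ 1 for every such q.
g = 2: 2^11 ≡ 1 — hits 1, so not a primitive root.
g = 3: 3^11 ≡ 1 — hits 1, so not a primitive root.
g = 4: 4^11 ≡ 1 — hits 1, so not a primitive root.
g = 5: 5^11 ≡ 22; 5^2 ≡ 2 — none is 1, so 5 is a primitive root.
So 5 is the smallest generator of (Z/23Z)^×.

5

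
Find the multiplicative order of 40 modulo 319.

140

ord(40) | φ(319) = φ(11·29) = (11−1)·(29−1) = 10·28 = 280 = 2^3 · 5 · 7.
Divisors of 280: 1, 2, 4, 5, 7, 8, 10, 14, 20, 28, 35, 40, 56, 70, 140, 280.
Compute 40^d (mod 319) for the divisors d until we hit 1:
40^1 ≡ 40
40^2 ≡ 5
40^4 ≡ 25
40^5 ≡ 43
40^7 ≡ 215
40^8 ≡ 306
40^10 ≡ 254
40^14 ≡ 289
40^20 ≡ 78
40^28 ≡ 262
40^35 ≡ 186
40^40 ≡ 23
40^56 ≡ 59
40^70 ≡ 144
40^140 ≡ 1
So ord_319(40) = 140.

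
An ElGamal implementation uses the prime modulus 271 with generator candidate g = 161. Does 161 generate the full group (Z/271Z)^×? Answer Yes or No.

Yes

φ(271) = 271 − 1 = 270 = 2 · 3^3 · 5.
It suffices to check that the order of 161 is not a proper divisor of 270: compute 161^(270/q) for q ∈ {2, 3, 5}.
161^135 ≡ 270 (mod 271)  [q = 2: ≢ 1 ✓]
161^90 ≡ 242 (mod 271)  [q = 3: ≢ 1 ✓]
161^54 ≡ 100 (mod 271)  [q = 5: ≢ 1 ✓]
None equal 1, so ord_271(161) = 270: 161 is a primitive root.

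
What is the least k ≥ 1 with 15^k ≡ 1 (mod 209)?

Since 15 ∈ (Z/209Z)^×, its order divides φ(209) = φ(11·19) = (11−1)·(19−1) = 10·18 = 180 = 2^2 · 3^2 · 5.
Divisors of 180: 1, 2, 3, 4, 5, 6, 9, 10, 12, 15, 18, 20, 30, 36, 45, 60, 90, 180.
Compute 15^d (mod 209) for the divisors d until we hit 1:
15^1 ≡ 15 (mod 209)
15^2 ≡ 16 (mod 209)
15^3 ≡ 31 (mod 209)
15^4 ≡ 47 (mod 209)
15^5 ≡ 78 (mod 209)
15^6 ≡ 125 (mod 209)
15^9 ≡ 113 (mod 209)
15^10 ≡ 23 (mod 209)
15^12 ≡ 159 (mod 209)
15^15 ≡ 122 (mod 209)
15^18 ≡ 20 (mod 209)
15^20 ≡ 111 (mod 209)
15^30 ≡ 45 (mod 209)
15^36 ≡ 191 (mod 209)
15^45 ≡ 56 (mod 209)
15^60 ≡ 144 (mod 209)
15^90 ≡ 1 (mod 209) ✓
The smallest such exponent is 90, so the order of 15 is 90.

90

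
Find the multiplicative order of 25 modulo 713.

Since 25 ∈ (Z/713Z)^×, its order divides φ(713) = φ(23·31) = (23−1)·(31−1) = 22·30 = 660 = 2^2 · 3 · 5 · 11.
Divisors of 660: 1, 2, 3, 4, 5, 6, 10, 11, 12, 15, 20, 22, 30, 33, 44, 55, 60, 66, 110, 132, 165, 220, 330, 660.
Check 25^d mod 713 for each divisor in increasing order:
25^1 ≡ 25 (mod 713)
25^2 ≡ 625 (mod 713)
25^3 ≡ 652 (mod 713)
25^4 ≡ 614 (mod 713)
25^5 ≡ 377 (mod 713)
25^6 ≡ 156 (mod 713)
25^10 ≡ 242 (mod 713)
25^11 ≡ 346 (mod 713)
25^12 ≡ 94 (mod 713)
25^15 ≡ 683 (mod 713)
25^20 ≡ 98 (mod 713)
25^22 ≡ 645 (mod 713)
25^30 ≡ 187 (mod 713)
25^33 ≡ 1 (mod 713) ✓
The smallest such exponent is 33, so the order of 25 is 33.

33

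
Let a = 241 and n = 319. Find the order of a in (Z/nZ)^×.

ord(241) | φ(319) = φ(11·29) = (11−1)·(29−1) = 10·28 = 280 = 2^3 · 5 · 7.
Divisors of 280: 1, 2, 4, 5, 7, 8, 10, 14, 20, 28, 35, 40, 56, 70, 140, 280.
Test each divisor d:
241^1 ≡ 241
241^2 ≡ 23
241^4 ≡ 210
241^5 ≡ 208
241^7 ≡ 318
241^8 ≡ 78
241^10 ≡ 199
241^14 ≡ 1
Therefore the multiplicative order of 241 modulo 319 is 14.

14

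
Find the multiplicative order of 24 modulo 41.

40

The order of 24 must divide φ(41) = 41 − 1 = 40 = 2^3 · 5.
Divisors of 40: 1, 2, 4, 5, 8, 10, 20, 40.
Compute 24^d (mod 41) for the divisors d until we hit 1:
24^1 ≡ 24
24^2 ≡ 2
24^4 ≡ 4
24^5 ≡ 14
24^8 ≡ 16
24^10 ≡ 32
24^20 ≡ 40
24^40 ≡ 1
The smallest such exponent is 40, so the order of 24 is 40.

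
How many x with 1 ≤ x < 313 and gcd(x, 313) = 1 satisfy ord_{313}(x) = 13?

12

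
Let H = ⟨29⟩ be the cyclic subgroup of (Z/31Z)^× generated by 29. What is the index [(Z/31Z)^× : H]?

3

The order of 29 must divide φ(31) = 31 − 1 = 30 = 2 · 3 · 5.
Divisors of 30: 1, 2, 3, 5, 6, 10, 15, 30.
Compute 29^d (mod 31) for the divisors d until we hit 1:
29^1 ≡ 29 (mod 31)
29^2 ≡ 4 (mod 31)
29^3 ≡ 23 (mod 31)
29^5 ≡ 30 (mod 31)
29^6 ≡ 2 (mod 31)
29^10 ≡ 1 (mod 31) ✓
Thus |⟨29⟩| = ord(29) = 10.
The index is φ(31) / ord(29) = 30 / 10 = 3.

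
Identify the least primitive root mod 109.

6

φ(109) = 109 − 1 = 108 = 2^2 · 3^3.
g is a primitive root iff g^(108/q) ≢ 1 (mod 109) for each prime q ∈ {2, 3}.
g = 2: 2^54 ≡ 108; 2^36 ≡ 1 — hits 1, so not a primitive root.
g = 3: 3^54 ≡ 1 — hits 1, so not a primitive root.
g = 4: 4^54 ≡ 1 — hits 1, so not a primitive root.
g = 5: 5^54 ≡ 1 — hits 1, so not a primitive root.
g = 6: 6^54 ≡ 108; 6^36 ≡ 63 — none is 1, so 6 is a primitive root.
So 6 is the smallest generator of (Z/109Z)^×.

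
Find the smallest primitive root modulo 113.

3

φ(113) = 113 − 1 = 112 = 2^4 · 7.
g is a primitive root iff g^(112/q) ≢ 1 (mod 113) for each prime q ∈ {2, 7}.
g = 2: 2^56 ≡ 1 — hits 1, so not a primitive root.
g = 3: 3^56 ≡ 112; 3^16 ≡ 49 — none is 1, so 3 is a primitive root.
Hence the least primitive root of 113 is 3.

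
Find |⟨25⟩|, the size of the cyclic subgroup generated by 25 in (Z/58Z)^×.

7

ord(25) | φ(58) = φ(2)·φ(29) = 1·28 = 28 = 2^2 · 7.
Divisors of 28: 1, 2, 4, 7, 14, 28.
Compute 25^d (mod 58) for the divisors d until we hit 1:
25^1 ≡ 25
25^2 ≡ 45
25^4 ≡ 53
25^7 ≡ 1
So ord_58(25) = 7.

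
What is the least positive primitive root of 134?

φ(134) = φ(2)·φ(67) = 1·66 = 66 = 2 · 3 · 11.
g is a primitive root iff g^(66/q) ≢ 1 (mod 134) for each prime q ∈ {2, 3, 11}.
g = 2: gcd(2, 134) = 2 > 1, not a unit — skip.
g = 3: 3^33 ≡ 133; 3^22 ≡ 1 — hits 1, so not a primitive root.
g = 4: gcd(4, 134) = 2 > 1, not a unit — skip.
g = 5: 5^33 ≡ 133; 5^22 ≡ 1 — hits 1, so not a primitive root.
g = 6: gcd(6, 134) = 2 > 1, not a unit — skip.
g = 7: 7^33 ≡ 133; 7^22 ≡ 29; 7^6 ≡ 131 — none is 1, so 7 is a primitive root.
The smallest primitive root modulo 134 is 7.

7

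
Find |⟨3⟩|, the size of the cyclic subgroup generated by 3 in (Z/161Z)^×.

66

Since 3 ∈ (Z/161Z)^×, its order divides φ(161) = φ(7·23) = (7−1)·(23−1) = 6·22 = 132 = 2^2 · 3 · 11.
Divisors of 132: 1, 2, 3, 4, 6, 11, 12, 22, 33, 44, 66, 132.
Check 3^d mod 161 for each divisor in increasing order:
3^1 ≡ 3 (mod 161)
3^2 ≡ 9 (mod 161)
3^3 ≡ 27 (mod 161)
3^4 ≡ 81 (mod 161)
3^6 ≡ 85 (mod 161)
3^11 ≡ 47 (mod 161)
3^12 ≡ 141 (mod 161)
3^22 ≡ 116 (mod 161)
3^33 ≡ 139 (mod 161)
3^44 ≡ 93 (mod 161)
3^66 ≡ 1 (mod 161) ✓
The smallest such exponent is 66, so the order of 3 is 66.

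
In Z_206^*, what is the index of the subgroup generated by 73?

Since 73 ∈ (Z/206Z)^×, its order divides φ(206) = φ(2)·φ(103) = 1·102 = 102 = 2 · 3 · 17.
Divisors of 102: 1, 2, 3, 6, 17, 34, 51, 102.
Test each divisor d:
73^1 ≡ 73
73^2 ≡ 179
73^3 ≡ 89
73^6 ≡ 93
73^17 ≡ 205
73^34 ≡ 1
Thus |⟨73⟩| = ord(73) = 34.
Index = |(Z/206Z)^×| / |⟨73⟩| = 102 / 34 = 3.

3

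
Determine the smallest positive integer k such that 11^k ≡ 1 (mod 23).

ord(11) | φ(23) = 23 − 1 = 22 = 2 · 11.
Divisors of 22: 1, 2, 11, 22.
Evaluate successive powers at the divisors of 22:
11^1 ≡ 11 (mod 23)
11^2 ≡ 6 (mod 23)
11^11 ≡ 22 (mod 23)
11^22 ≡ 1 (mod 23) ✓
Therefore the multiplicative order of 11 modulo 23 is 22.

22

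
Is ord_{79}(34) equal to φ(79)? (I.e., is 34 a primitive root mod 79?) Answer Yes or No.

Yes

φ(79) = 79 − 1 = 78 = 2 · 3 · 13.
Test 34^(78/q) mod 79 for each prime factor q of 78:
34^39 ≡ 78 (mod 79)  [q = 2: ≢ 1 ✓]
34^26 ≡ 23 (mod 79)  [q = 3: ≢ 1 ✓]
34^6 ≡ 22 (mod 79)  [q = 13: ≢ 1 ✓]
All checks pass, so 34 has order 78 and is a primitive root modulo 79.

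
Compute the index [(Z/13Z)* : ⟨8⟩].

3

The order of 8 must divide φ(13) = 13 − 1 = 12 = 2^2 · 3.
Divisors of 12: 1, 2, 3, 4, 6, 12.
Evaluate successive powers at the divisors of 12:
8^1 ≡ 8 (mod 13)
8^2 ≡ 12 (mod 13)
8^3 ≡ 5 (mod 13)
8^4 ≡ 1 (mod 13) ✓
The order of 8 is 4, so the subgroup it generates has 4 elements.
Index = |(Z/13Z)^×| / |⟨8⟩| = 12 / 4 = 3.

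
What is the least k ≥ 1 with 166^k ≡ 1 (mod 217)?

Since 166 ∈ (Z/217Z)^×, its order divides φ(217) = φ(7·31) = (7−1)·(31−1) = 6·30 = 180 = 2^2 · 3^2 · 5.
Divisors of 180: 1, 2, 3, 4, 5, 6, 9, 10, 12, 15, 18, 20, 30, 36, 45, 60, 90, 180.
Test each divisor d:
166^1 ≡ 166 (mod 217)
166^2 ≡ 214 (mod 217)
166^3 ≡ 153 (mod 217)
166^4 ≡ 9 (mod 217)
166^5 ≡ 192 (mod 217)
166^6 ≡ 190 (mod 217)
166^9 ≡ 209 (mod 217)
166^10 ≡ 191 (mod 217)
166^12 ≡ 78 (mod 217)
166^15 ≡ 216 (mod 217)
166^18 ≡ 64 (mod 217)
166^20 ≡ 25 (mod 217)
166^30 ≡ 1 (mod 217) ✓
The smallest such exponent is 30, so the order of 166 is 30.

30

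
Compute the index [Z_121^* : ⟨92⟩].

2

Since 92 ∈ (Z/121Z)^×, its order divides φ(121) = φ(11^2) = 11·(11−1) = 110 = 2 · 5 · 11.
Divisors of 110: 1, 2, 5, 10, 11, 22, 55, 110.
Check 92^d mod 121 for each divisor in increasing order:
92^1 ≡ 92
92^2 ≡ 115
92^5 ≡ 45
92^10 ≡ 89
92^11 ≡ 81
92^22 ≡ 27
92^55 ≡ 1
The order of 92 is 55, so the subgroup it generates has 55 elements.
The index is φ(121) / ord(92) = 110 / 55 = 2.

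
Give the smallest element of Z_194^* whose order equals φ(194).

5

φ(194) = φ(2)·φ(97) = 1·96 = 96 = 2^5 · 3.
g is a primitive root iff g^(96/q) ≢ 1 (mod 194) for each prime q ∈ {2, 3}.
g = 2: gcd(2, 194) = 2 > 1, not a unit — skip.
g = 3: 3^48 ≡ 1 — hits 1, so not a primitive root.
g = 4: gcd(4, 194) = 2 > 1, not a unit — skip.
g = 5: 5^48 ≡ 193; 5^32 ≡ 35 — none is 1, so 5 is a primitive root.
The smallest primitive root modulo 194 is 5.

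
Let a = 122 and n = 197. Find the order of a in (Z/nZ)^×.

196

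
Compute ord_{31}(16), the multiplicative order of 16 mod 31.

5

ord(16) | φ(31) = 31 − 1 = 30 = 2 · 3 · 5.
Divisors of 30: 1, 2, 3, 5, 6, 10, 15, 30.
Test each divisor d:
16^1 ≡ 16 (mod 31)
16^2 ≡ 8 (mod 31)
16^3 ≡ 4 (mod 31)
16^5 ≡ 1 (mod 31) ✓
Therefore the multiplicative order of 16 modulo 31 is 5.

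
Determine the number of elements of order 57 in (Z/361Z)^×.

36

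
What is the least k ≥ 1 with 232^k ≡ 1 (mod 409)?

408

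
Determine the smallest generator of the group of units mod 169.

2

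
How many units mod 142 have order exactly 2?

φ(142) = φ(2)·φ(71) = 1·70 = 70 = 2 · 5 · 7.
Since (Z/142Z)^× is cyclic of order 70, the number of elements of order d is φ(d) when d | 70 and 0 otherwise.
2 | 70, and φ(2) = 2 − 1 = 1.

1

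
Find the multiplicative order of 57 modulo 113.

28

Since 57 ∈ (Z/113Z)^×, its order divides φ(113) = 113 − 1 = 112 = 2^4 · 7.
Divisors of 112: 1, 2, 4, 7, 8, 14, 16, 28, 56, 112.
Compute 57^d (mod 113) for the divisors d until we hit 1:
57^1 ≡ 57
57^2 ≡ 85
57^4 ≡ 106
57^7 ≡ 98
57^8 ≡ 49
57^14 ≡ 112
57^16 ≡ 28
57^28 ≡ 1
Hence ord(57) = 28.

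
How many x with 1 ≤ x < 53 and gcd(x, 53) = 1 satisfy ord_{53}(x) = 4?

φ(53) = 53 − 1 = 52 = 2^2 · 13.
In a cyclic group of order 52, there are φ(d) elements of order d for each divisor d of 52, and zero for non-divisors.
4 = 2^2 divides 52, and φ(4) = 2.

2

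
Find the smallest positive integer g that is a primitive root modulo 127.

3

φ(127) = 127 − 1 = 126 = 2 · 3^2 · 7.
Test candidates g = 2, 3, … against the prime factors q ∈ {2, 3, 7} of φ(127): g is a generator iff g^(126/q) ≢ 1 for every such q.
g = 2: 2^63 ≡ 1 — hits 1, so not a primitive root.
g = 3: 3^63 ≡ 126; 3^42 ≡ 107; 3^18 ≡ 4 — none is 1, so 3 is a primitive root.
Hence the least primitive root of 127 is 3.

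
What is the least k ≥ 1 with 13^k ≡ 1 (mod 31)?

Since 13 ∈ (Z/31Z)^×, its order divides φ(31) = 31 − 1 = 30 = 2 · 3 · 5.
Divisors of 30: 1, 2, 3, 5, 6, 10, 15, 30.
Test each divisor d:
13^1 ≡ 13 (mod 31)
13^2 ≡ 14 (mod 31)
13^3 ≡ 27 (mod 31)
13^5 ≡ 6 (mod 31)
13^6 ≡ 16 (mod 31)
13^10 ≡ 5 (mod 31)
13^15 ≡ 30 (mod 31)
13^30 ≡ 1 (mod 31) ✓
The smallest such exponent is 30, so the order of 13 is 30.

30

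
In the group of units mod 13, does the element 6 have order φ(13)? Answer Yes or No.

φ(13) = 13 − 1 = 12 = 2^2 · 3.
An element g generates (Z/13Z)^× iff g^(12/q) ≢ 1 (mod 13) for each prime q ∈ {2, 3}.
6^6 ≡ 12 (mod 13)  [q = 2: ≢ 1 ✓]
6^4 ≡ 9 (mod 13)  [q = 3: ≢ 1 ✓]
All checks pass, so 6 has order 12 and is a primitive root modulo 13.

Yes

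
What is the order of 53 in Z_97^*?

48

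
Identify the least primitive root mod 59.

2

φ(59) = 59 − 1 = 58 = 2 · 29.
g is a primitive root iff g^(58/q) ≢ 1 (mod 59) for each prime q ∈ {2, 29}.
g = 2: 2^29 ≡ 58; 2^2 ≡ 4 — none is 1, so 2 is a primitive root.
Hence the least primitive root of 59 is 2.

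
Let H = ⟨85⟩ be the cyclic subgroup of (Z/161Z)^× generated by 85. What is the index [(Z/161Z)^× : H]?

12

By Lagrange's theorem, ord_161(85) divides φ(161) = φ(7·23) = (7−1)·(23−1) = 6·22 = 132 = 2^2 · 3 · 11.
Divisors of 132: 1, 2, 3, 4, 6, 11, 12, 22, 33, 44, 66, 132.
Check 85^d mod 161 for each divisor in increasing order:
85^1 ≡ 85
85^2 ≡ 141
85^3 ≡ 71
85^4 ≡ 78
85^6 ≡ 50
85^11 ≡ 1
The order of 85 is 11, so the subgroup it generates has 11 elements.
Index = |(Z/161Z)^×| / |⟨85⟩| = 132 / 11 = 12.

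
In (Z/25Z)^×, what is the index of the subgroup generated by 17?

The order of 17 must divide φ(25) = φ(5^2) = 5·(5−1) = 20 = 2^2 · 5.
Divisors of 20: 1, 2, 4, 5, 10, 20.
Check 17^d mod 25 for each divisor in increasing order:
17^1 ≡ 17 (mod 25)
17^2 ≡ 14 (mod 25)
17^4 ≡ 21 (mod 25)
17^5 ≡ 7 (mod 25)
17^10 ≡ 24 (mod 25)
17^20 ≡ 1 (mod 25) ✓
Thus |⟨17⟩| = ord(17) = 20.
The index is φ(25) / ord(17) = 20 / 20 = 1.

1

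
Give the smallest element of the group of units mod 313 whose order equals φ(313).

10

φ(313) = 313 − 1 = 312 = 2^3 · 3 · 13.
g is a primitive root iff g^(312/q) ≢ 1 (mod 313) for each prime q ∈ {2, 3, 13}.
g = 2: 2^156 ≡ 1 — hits 1, so not a primitive root.
g = 3: 3^156 ≡ 1 — hits 1, so not a primitive root.
g = 4: 4^156 ≡ 1 — hits 1, so not a primitive root.
g = 5: 5^156 ≡ 312; 5^104 ≡ 1 — hits 1, so not a primitive root.
g = 6: 6^156 ≡ 1 — hits 1, so not a primitive root.
g = 7: 7^156 ≡ 312; 7^104 ≡ 1 — hits 1, so not a primitive root.
g = 8: 8^156 ≡ 1 — hits 1, so not a primitive root.
g = 9: 9^156 ≡ 1 — hits 1, so not a primitive root.
g = 10: 10^156 ≡ 312; 10^104 ≡ 214; 10^24 ≡ 103 — none is 1, so 10 is a primitive root.
The smallest primitive root modulo 313 is 10.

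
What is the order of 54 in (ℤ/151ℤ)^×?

150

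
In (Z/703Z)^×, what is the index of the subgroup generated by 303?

ord(303) | φ(703) = φ(19·37) = (19−1)·(37−1) = 18·36 = 648 = 2^3 · 3^4.
Divisors of 648: 1, 2, 3, 4, 6, 8, 9, 12, 18, 24, 27, 36, 54, 72, 81, 108, 162, 216, 324, 648.
Test each divisor d:
303^1 ≡ 303
303^2 ≡ 419
303^3 ≡ 417
303^4 ≡ 514
303^6 ≡ 248
303^8 ≡ 571
303^9 ≡ 75
303^12 ≡ 343
303^18 ≡ 1
So ord_703(303) = 18, hence |⟨303⟩| = 18.
The index is φ(703) / ord(303) = 648 / 18 = 36.

36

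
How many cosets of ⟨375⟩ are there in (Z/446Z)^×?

By Lagrange's theorem, ord_446(375) divides φ(446) = φ(2)·φ(223) = 1·222 = 222 = 2 · 3 · 37.
Divisors of 222: 1, 2, 3, 6, 37, 74, 111, 222.
Evaluate successive powers at the divisors of 222:
375^1 ≡ 375 (mod 446)
375^2 ≡ 135 (mod 446)
375^3 ≡ 227 (mod 446)
375^6 ≡ 239 (mod 446)
375^37 ≡ 39 (mod 446)
375^74 ≡ 183 (mod 446)
375^111 ≡ 1 (mod 446) ✓
Thus |⟨375⟩| = ord(375) = 111.
Index = |(Z/446Z)^×| / |⟨375⟩| = 222 / 111 = 2.

2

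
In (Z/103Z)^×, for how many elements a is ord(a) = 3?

2

φ(103) = 103 − 1 = 102 = 2 · 3 · 17.
In a cyclic group of order 102, there are φ(d) elements of order d for each divisor d of 102, and zero for non-divisors.
3 | 102, and φ(3) = 3 − 1 = 2.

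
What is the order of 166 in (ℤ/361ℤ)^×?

342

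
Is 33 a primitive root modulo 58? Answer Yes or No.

No

φ(58) = φ(2)·φ(29) = 1·28 = 28 = 2^2 · 7.
An element g generates (Z/58Z)^× iff g^(28/q) ≢ 1 (mod 58) for each prime q ∈ {2, 7}.
33^14 ≡ 1 (mod 58)  [q = 2: ≡ 1 ✗]
33^4 ≡ 53 (mod 58)  [q = 7: ≢ 1 ✓]
The check at q = 2 fails, so 33 generates a proper subgroup.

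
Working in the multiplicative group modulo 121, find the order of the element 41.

110

Since 41 ∈ (Z/121Z)^×, its order divides φ(121) = φ(11^2) = 11·(11−1) = 110 = 2 · 5 · 11.
Divisors of 110: 1, 2, 5, 10, 11, 22, 55, 110.
Compute 41^d (mod 121) for the divisors d until we hit 1:
41^1 ≡ 41
41^2 ≡ 108
41^5 ≡ 32
41^10 ≡ 56
41^11 ≡ 118
41^22 ≡ 9
41^55 ≡ 120
41^110 ≡ 1
So ord_121(41) = 110.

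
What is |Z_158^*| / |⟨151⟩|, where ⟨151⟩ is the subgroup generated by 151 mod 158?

2

ord(151) | φ(158) = φ(2)·φ(79) = 1·78 = 78 = 2 · 3 · 13.
Divisors of 78: 1, 2, 3, 6, 13, 26, 39, 78.
Check 151^d mod 158 for each divisor in increasing order:
151^1 ≡ 151
151^2 ≡ 49
151^3 ≡ 131
151^6 ≡ 97
151^13 ≡ 23
151^26 ≡ 55
151^39 ≡ 1
The order of 151 is 39, so the subgroup it generates has 39 elements.
The index is φ(158) / ord(151) = 78 / 39 = 2.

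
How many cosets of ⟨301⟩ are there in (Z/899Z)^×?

2

The order of 301 must divide φ(899) = φ(29·31) = (29−1)·(31−1) = 28·30 = 840 = 2^3 · 3 · 5 · 7.
Divisors of 840: 1, 2, 3, 4, 5, 6, 7, 8, 10, 12, 14, 15, 20, 21, 24, 28, 30, 35, 40, 42, 56, 60, 70, 84, 105, 120, 140, 168, 210, 280, 420, 840.
Compute 301^d (mod 899) for the divisors d until we hit 1:
301^1 ≡ 301
301^2 ≡ 701
301^3 ≡ 635
301^4 ≡ 547
301^5 ≡ 130
301^6 ≡ 473
301^7 ≡ 331
301^8 ≡ 741
301^10 ≡ 718
301^12 ≡ 777
301^14 ≡ 782
301^15 ≡ 743
301^20 ≡ 397
301^21 ≡ 829
301^24 ≡ 500
301^28 ≡ 204
301^30 ≡ 63
301^35 ≡ 99
301^40 ≡ 284
301^42 ≡ 405
301^56 ≡ 262
301^60 ≡ 373
301^70 ≡ 811
301^84 ≡ 407
301^105 ≡ 278
301^120 ≡ 683
301^140 ≡ 552
301^168 ≡ 233
301^210 ≡ 869
301^280 ≡ 842
301^420 ≡ 1
So ord_899(301) = 420, hence |⟨301⟩| = 420.
[(Z/899Z)^× : ⟨301⟩] = 840/420 = 2.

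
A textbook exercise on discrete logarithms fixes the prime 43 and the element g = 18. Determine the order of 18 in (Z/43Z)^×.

ord(18) | φ(43) = 43 − 1 = 42 = 2 · 3 · 7.
Divisors of 42: 1, 2, 3, 6, 7, 14, 21, 42.
Check 18^d mod 43 for each divisor in increasing order:
18^1 ≡ 18 (mod 43)
18^2 ≡ 23 (mod 43)
18^3 ≡ 27 (mod 43)
18^6 ≡ 41 (mod 43)
18^7 ≡ 7 (mod 43)
18^14 ≡ 6 (mod 43)
18^21 ≡ 42 (mod 43)
18^42 ≡ 1 (mod 43) ✓
Hence ord(18) = 42.

42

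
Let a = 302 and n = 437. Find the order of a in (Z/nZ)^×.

99

The order of 302 must divide φ(437) = φ(19·23) = (19−1)·(23−1) = 18·22 = 396 = 2^2 · 3^2 · 11.
Divisors of 396: 1, 2, 3, 4, 6, 9, 11, 12, 18, 22, 33, 36, 44, 66, 99, 132, 198, 396.
Evaluate successive powers at the divisors of 396:
302^1 ≡ 302 (mod 437)
302^2 ≡ 308 (mod 437)
302^3 ≡ 372 (mod 437)
302^4 ≡ 35 (mod 437)
302^6 ≡ 292 (mod 437)
302^9 ≡ 248 (mod 437)
302^11 ≡ 346 (mod 437)
302^12 ≡ 49 (mod 437)
302^18 ≡ 324 (mod 437)
302^22 ≡ 415 (mod 437)
302^33 ≡ 254 (mod 437)
302^36 ≡ 96 (mod 437)
302^44 ≡ 47 (mod 437)
302^66 ≡ 277 (mod 437)
302^99 ≡ 1 (mod 437) ✓
So ord_437(302) = 99.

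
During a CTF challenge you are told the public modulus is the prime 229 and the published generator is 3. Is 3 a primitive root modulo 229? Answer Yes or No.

No

φ(229) = 229 − 1 = 228 = 2^2 · 3 · 19.
Test 3^(228/q) mod 229 for each prime factor q of 228:
3^114 ≡ 1 (mod 229)  [q = 2: ≡ 1 ✗]
3^76 ≡ 134 (mod 229)  [q = 3: ≢ 1 ✓]
3^12 ≡ 161 (mod 229)  [q = 19: ≢ 1 ✓]
The check at q = 2 fails, so 3 generates a proper subgroup.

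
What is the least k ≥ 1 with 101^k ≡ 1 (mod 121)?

110

The order of 101 must divide φ(121) = φ(11^2) = 11·(11−1) = 110 = 2 · 5 · 11.
Divisors of 110: 1, 2, 5, 10, 11, 22, 55, 110.
Compute 101^d (mod 121) for the divisors d until we hit 1:
101^1 ≡ 101
101^2 ≡ 37
101^5 ≡ 87
101^10 ≡ 67
101^11 ≡ 112
101^22 ≡ 81
101^55 ≡ 120
101^110 ≡ 1
Hence ord(101) = 110.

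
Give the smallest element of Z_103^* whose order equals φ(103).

φ(103) = 103 − 1 = 102 = 2 · 3 · 17.
g is a primitive root iff g^(102/q) ≢ 1 (mod 103) for each prime q ∈ {2, 3, 17}.
g = 2: 2^51 ≡ 1 — hits 1, so not a primitive root.
g = 3: 3^51 ≡ 102; 3^34 ≡ 1 — hits 1, so not a primitive root.
g = 4: 4^51 ≡ 1 — hits 1, so not a primitive root.
g = 5: 5^51 ≡ 102; 5^34 ≡ 56; 5^6 ≡ 72 — none is 1, so 5 is a primitive root.
So 5 is the smallest generator of (Z/103Z)^×.

5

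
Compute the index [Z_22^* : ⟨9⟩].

The order of 9 must divide φ(22) = φ(2)·φ(11) = 1·10 = 10 = 2 · 5.
Divisors of 10: 1, 2, 5, 10.
Evaluate successive powers at the divisors of 10:
9^1 ≡ 9 (mod 22)
9^2 ≡ 15 (mod 22)
9^5 ≡ 1 (mod 22) ✓
Thus |⟨9⟩| = ord(9) = 5.
The index is φ(22) / ord(9) = 10 / 5 = 2.

2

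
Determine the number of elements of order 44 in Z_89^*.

20

φ(89) = 89 − 1 = 88 = 2^3 · 11.
(Z/89Z)^× is cyclic (|G| = 88); a cyclic group of order m has exactly φ(d) elements of each order d | m, and none otherwise.
44 = 2^2 · 11 divides 88, and φ(44) = 20.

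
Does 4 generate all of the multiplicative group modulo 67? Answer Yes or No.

No

φ(67) = 67 − 1 = 66 = 2 · 3 · 11.
Test 4^(66/q) mod 67 for each prime factor q of 66:
4^33 ≡ 1 (mod 67)  [q = 2: ≡ 1 ✗]
4^22 ≡ 29 (mod 67)  [q = 3: ≢ 1 ✓]
4^6 ≡ 9 (mod 67)  [q = 11: ≢ 1 ✓]
The check at q = 2 fails, so 4 generates a proper subgroup.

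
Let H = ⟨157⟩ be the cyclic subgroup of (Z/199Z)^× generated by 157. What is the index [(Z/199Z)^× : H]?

6

ord(157) | φ(199) = 199 − 1 = 198 = 2 · 3^2 · 11.
Divisors of 198: 1, 2, 3, 6, 9, 11, 18, 22, 33, 66, 99, 198.
Check 157^d mod 199 for each divisor in increasing order:
157^1 ≡ 157 (mod 199)
157^2 ≡ 172 (mod 199)
157^3 ≡ 139 (mod 199)
157^6 ≡ 18 (mod 199)
157^9 ≡ 114 (mod 199)
157^11 ≡ 106 (mod 199)
157^18 ≡ 61 (mod 199)
157^22 ≡ 92 (mod 199)
157^33 ≡ 1 (mod 199) ✓
So ord_199(157) = 33, hence |⟨157⟩| = 33.
The index is φ(199) / ord(157) = 198 / 33 = 6.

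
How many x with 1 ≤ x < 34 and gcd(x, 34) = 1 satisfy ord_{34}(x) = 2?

1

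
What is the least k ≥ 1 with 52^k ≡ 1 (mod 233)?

116

By Lagrange's theorem, ord_233(52) divides φ(233) = 233 − 1 = 232 = 2^3 · 29.
Divisors of 232: 1, 2, 4, 8, 29, 58, 116, 232.
Compute 52^d (mod 233) for the divisors d until we hit 1:
52^1 ≡ 52 (mod 233)
52^2 ≡ 141 (mod 233)
52^4 ≡ 76 (mod 233)
52^8 ≡ 184 (mod 233)
52^29 ≡ 89 (mod 233)
52^58 ≡ 232 (mod 233)
52^116 ≡ 1 (mod 233) ✓
The smallest such exponent is 116, so the order of 52 is 116.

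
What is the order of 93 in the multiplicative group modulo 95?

36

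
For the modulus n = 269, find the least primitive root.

2

φ(269) = 269 − 1 = 268 = 2^2 · 67.
g is a primitive root iff g^(268/q) ≢ 1 (mod 269) for each prime q ∈ {2, 67}.
g = 2: 2^134 ≡ 268; 2^4 ≡ 16 — none is 1, so 2 is a primitive root.
The smallest primitive root modulo 269 is 2.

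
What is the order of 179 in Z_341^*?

By Lagrange's theorem, ord_341(179) divides φ(341) = φ(11·31) = (11−1)·(31−1) = 10·30 = 300 = 2^2 · 3 · 5^2.
Divisors of 300: 1, 2, 3, 4, 5, 6, 10, 12, 15, 20, 25, 30, 50, 60, 75, 100, 150, 300.
Compute 179^d (mod 341) for the divisors d until we hit 1:
179^1 ≡ 179 (mod 341)
179^2 ≡ 328 (mod 341)
179^3 ≡ 60 (mod 341)
179^4 ≡ 169 (mod 341)
179^5 ≡ 243 (mod 341)
179^6 ≡ 190 (mod 341)
179^10 ≡ 56 (mod 341)
179^12 ≡ 295 (mod 341)
179^15 ≡ 309 (mod 341)
179^20 ≡ 67 (mod 341)
179^25 ≡ 254 (mod 341)
179^30 ≡ 1 (mod 341) ✓
The smallest such exponent is 30, so the order of 179 is 30.

30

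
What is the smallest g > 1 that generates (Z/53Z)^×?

φ(53) = 53 − 1 = 52 = 2^2 · 13.
g is a primitive root iff g^(52/q) ≢ 1 (mod 53) for each prime q ∈ {2, 13}.
g = 2: 2^26 ≡ 52; 2^4 ≡ 16 — none is 1, so 2 is a primitive root.
Hence the least primitive root of 53 is 2.

2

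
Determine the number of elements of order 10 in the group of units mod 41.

4

φ(41) = 41 − 1 = 40 = 2^3 · 5.
In a cyclic group of order 40, there are φ(d) elements of order d for each divisor d of 40, and zero for non-divisors.
10 = 2 · 5 divides 40, and φ(10) = 4.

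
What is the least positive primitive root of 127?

φ(127) = 127 − 1 = 126 = 2 · 3^2 · 7.
Test candidates g = 2, 3, … against the prime factors q ∈ {2, 3, 7} of φ(127): g is a generator iff g^(126/q) ≢ 1 for every such q.
g = 2: 2^63 ≡ 1 — hits 1, so not a primitive root.
g = 3: 3^63 ≡ 126; 3^42 ≡ 107; 3^18 ≡ 4 — none is 1, so 3 is a primitive root.
The smallest primitive root modulo 127 is 3.

3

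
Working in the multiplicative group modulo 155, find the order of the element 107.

By Lagrange's theorem, ord_155(107) divides φ(155) = φ(5·31) = (5−1)·(31−1) = 4·30 = 120 = 2^3 · 3 · 5.
Divisors of 120: 1, 2, 3, 4, 5, 6, 8, 10, 12, 15, 20, 24, 30, 40, 60, 120.
Check 107^d mod 155 for each divisor in increasing order:
107^1 ≡ 107 (mod 155)
107^2 ≡ 134 (mod 155)
107^3 ≡ 78 (mod 155)
107^4 ≡ 131 (mod 155)
107^5 ≡ 67 (mod 155)
107^6 ≡ 39 (mod 155)
107^8 ≡ 111 (mod 155)
107^10 ≡ 149 (mod 155)
107^12 ≡ 126 (mod 155)
107^15 ≡ 63 (mod 155)
107^20 ≡ 36 (mod 155)
107^24 ≡ 66 (mod 155)
107^30 ≡ 94 (mod 155)
107^40 ≡ 56 (mod 155)
107^60 ≡ 1 (mod 155) ✓
The smallest such exponent is 60, so the order of 107 is 60.

60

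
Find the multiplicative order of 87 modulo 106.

ord(87) | φ(106) = φ(2)·φ(53) = 1·52 = 52 = 2^2 · 13.
Divisors of 52: 1, 2, 4, 13, 26, 52.
Evaluate successive powers at the divisors of 52:
87^1 ≡ 87 (mod 106)
87^2 ≡ 43 (mod 106)
87^4 ≡ 47 (mod 106)
87^13 ≡ 23 (mod 106)
87^26 ≡ 105 (mod 106)
87^52 ≡ 1 (mod 106) ✓
Therefore the multiplicative order of 87 modulo 106 is 52.

52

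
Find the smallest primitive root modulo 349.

2

φ(349) = 349 − 1 = 348 = 2^2 · 3 · 29.
Test candidates g = 2, 3, … against the prime factors q ∈ {2, 3, 29} of φ(349): g is a generator iff g^(348/q) ≢ 1 for every such q.
g = 2: 2^174 ≡ 348; 2^116 ≡ 226; 2^12 ≡ 257 — none is 1, so 2 is a primitive root.
Hence the least primitive root of 349 is 2.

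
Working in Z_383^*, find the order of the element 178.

382

ord(178) | φ(383) = 383 − 1 = 382 = 2 · 191.
Divisors of 382: 1, 2, 191, 382.
Evaluate successive powers at the divisors of 382:
178^1 ≡ 178 (mod 383)
178^2 ≡ 278 (mod 383)
178^191 ≡ 382 (mod 383)
178^382 ≡ 1 (mod 383) ✓
Therefore the multiplicative order of 178 modulo 383 is 382.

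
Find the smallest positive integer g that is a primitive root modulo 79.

φ(79) = 79 − 1 = 78 = 2 · 3 · 13.
g is a primitive root iff g^(78/q) ≢ 1 (mod 79) for each prime q ∈ {2, 3, 13}.
g = 2: 2^39 ≡ 1 — hits 1, so not a primitive root.
g = 3: 3^39 ≡ 78; 3^26 ≡ 23; 3^6 ≡ 18 — none is 1, so 3 is a primitive root.
The smallest primitive root modulo 79 is 3.

3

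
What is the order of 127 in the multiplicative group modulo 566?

The order of 127 must divide φ(566) = φ(2)·φ(283) = 1·282 = 282 = 2 · 3 · 47.
Divisors of 282: 1, 2, 3, 6, 47, 94, 141, 282.
Evaluate successive powers at the divisors of 282:
127^1 ≡ 127 (mod 566)
127^2 ≡ 281 (mod 566)
127^3 ≡ 29 (mod 566)
127^6 ≡ 275 (mod 566)
127^47 ≡ 1 (mod 566) ✓
The smallest such exponent is 47, so the order of 127 is 47.

47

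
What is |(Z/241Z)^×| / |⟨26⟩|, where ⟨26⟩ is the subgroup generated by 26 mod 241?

The order of 26 must divide φ(241) = 241 − 1 = 240 = 2^4 · 3 · 5.
Divisors of 240: 1, 2, 3, 4, 5, 6, 8, 10, 12, 15, 16, 20, 24, 30, 40, 48, 60, 80, 120, 240.
Evaluate successive powers at the divisors of 240:
26^1 ≡ 26
26^2 ≡ 194
26^3 ≡ 224
26^4 ≡ 40
26^5 ≡ 76
26^6 ≡ 48
26^8 ≡ 154
26^10 ≡ 233
26^12 ≡ 135
26^15 ≡ 115
26^16 ≡ 98
26^20 ≡ 64
26^24 ≡ 150
26^30 ≡ 211
26^40 ≡ 240
26^48 ≡ 87
26^60 ≡ 177
26^80 ≡ 1
So ord_241(26) = 80, hence |⟨26⟩| = 80.
Index = |(Z/241Z)^×| / |⟨26⟩| = 240 / 80 = 3.

3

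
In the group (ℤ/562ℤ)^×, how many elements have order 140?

48

φ(562) = φ(2)·φ(281) = 1·280 = 280 = 2^3 · 5 · 7.
(Z/562Z)^× is cyclic (|G| = 280); a cyclic group of order m has exactly φ(d) elements of each order d | m, and none otherwise.
140 = 2^2 · 5 · 7 divides 280, and φ(140) = 48.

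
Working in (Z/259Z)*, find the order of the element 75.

ord(75) | φ(259) = φ(7·37) = (7−1)·(37−1) = 6·36 = 216 = 2^3 · 3^3.
Divisors of 216: 1, 2, 3, 4, 6, 8, 9, 12, 18, 24, 27, 36, 54, 72, 108, 216.
Compute 75^d (mod 259) for the divisors d until we hit 1:
75^1 ≡ 75 (mod 259)
75^2 ≡ 186 (mod 259)
75^3 ≡ 223 (mod 259)
75^4 ≡ 149 (mod 259)
75^6 ≡ 1 (mod 259) ✓
The smallest such exponent is 6, so the order of 75 is 6.

6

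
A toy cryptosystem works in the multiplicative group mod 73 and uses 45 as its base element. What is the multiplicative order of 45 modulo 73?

72

ord(45) | φ(73) = 73 − 1 = 72 = 2^3 · 3^2.
Divisors of 72: 1, 2, 3, 4, 6, 8, 9, 12, 18, 24, 36, 72.
Evaluate successive powers at the divisors of 72:
45^1 ≡ 45 (mod 73)
45^2 ≡ 54 (mod 73)
45^3 ≡ 21 (mod 73)
45^4 ≡ 69 (mod 73)
45^6 ≡ 3 (mod 73)
45^8 ≡ 16 (mod 73)
45^9 ≡ 63 (mod 73)
45^12 ≡ 9 (mod 73)
45^18 ≡ 27 (mod 73)
45^24 ≡ 8 (mod 73)
45^36 ≡ 72 (mod 73)
45^72 ≡ 1 (mod 73) ✓
Therefore the multiplicative order of 45 modulo 73 is 72.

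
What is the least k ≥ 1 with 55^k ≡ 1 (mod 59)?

58

The order of 55 must divide φ(59) = 59 − 1 = 58 = 2 · 29.
Divisors of 58: 1, 2, 29, 58.
Test each divisor d:
55^1 ≡ 55 (mod 59)
55^2 ≡ 16 (mod 59)
55^29 ≡ 58 (mod 59)
55^58 ≡ 1 (mod 59) ✓
The smallest such exponent is 58, so the order of 55 is 58.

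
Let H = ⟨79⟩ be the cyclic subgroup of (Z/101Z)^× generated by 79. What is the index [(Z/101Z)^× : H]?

4

By Lagrange's theorem, ord_101(79) divides φ(101) = 101 − 1 = 100 = 2^2 · 5^2.
Divisors of 100: 1, 2, 4, 5, 10, 20, 25, 50, 100.
Test each divisor d:
79^1 ≡ 79 (mod 101)
79^2 ≡ 80 (mod 101)
79^4 ≡ 37 (mod 101)
79^5 ≡ 95 (mod 101)
79^10 ≡ 36 (mod 101)
79^20 ≡ 84 (mod 101)
79^25 ≡ 1 (mod 101) ✓
Thus |⟨79⟩| = ord(79) = 25.
Index = |(Z/101Z)^×| / |⟨79⟩| = 100 / 25 = 4.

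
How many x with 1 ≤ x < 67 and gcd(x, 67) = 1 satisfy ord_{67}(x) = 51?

φ(67) = 67 − 1 = 66 = 2 · 3 · 11.
(Z/67Z)^× is cyclic (|G| = 66); a cyclic group of order m has exactly φ(d) elements of each order d | m, and none otherwise.
51 does not divide 66, so no element of (Z/67Z)^× has order 51.

0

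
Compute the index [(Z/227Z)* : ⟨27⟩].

ord(27) | φ(227) = 227 − 1 = 226 = 2 · 113.
Divisors of 226: 1, 2, 113, 226.
Check 27^d mod 227 for each divisor in increasing order:
27^1 ≡ 27 (mod 227)
27^2 ≡ 48 (mod 227)
27^113 ≡ 1 (mod 227) ✓
So ord_227(27) = 113, hence |⟨27⟩| = 113.
[(Z/227Z)^× : ⟨27⟩] = 226/113 = 2.

2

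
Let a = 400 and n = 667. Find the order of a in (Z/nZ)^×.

77

ord(400) | φ(667) = φ(23·29) = (23−1)·(29−1) = 22·28 = 616 = 2^3 · 7 · 11.
Divisors of 616: 1, 2, 4, 7, 8, 11, 14, 22, 28, 44, 56, 77, 88, 154, 308, 616.
Evaluate successive powers at the divisors of 616:
400^1 ≡ 400 (mod 667)
400^2 ≡ 587 (mod 667)
400^4 ≡ 397 (mod 667)
400^7 ≡ 349 (mod 667)
400^8 ≡ 197 (mod 667)
400^11 ≡ 484 (mod 667)
400^14 ≡ 407 (mod 667)
400^22 ≡ 139 (mod 667)
400^28 ≡ 233 (mod 667)
400^44 ≡ 645 (mod 667)
400^56 ≡ 262 (mod 667)
400^77 ≡ 1 (mod 667) ✓
Therefore the multiplicative order of 400 modulo 667 is 77.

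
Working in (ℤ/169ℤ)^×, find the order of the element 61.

Since 61 ∈ (Z/169Z)^×, its order divides φ(169) = φ(13^2) = 13·(13−1) = 156 = 2^2 · 3 · 13.
Divisors of 156: 1, 2, 3, 4, 6, 12, 13, 26, 39, 52, 78, 156.
Test each divisor d:
61^1 ≡ 61 (mod 169)
61^2 ≡ 3 (mod 169)
61^3 ≡ 14 (mod 169)
61^4 ≡ 9 (mod 169)
61^6 ≡ 27 (mod 169)
61^12 ≡ 53 (mod 169)
61^13 ≡ 22 (mod 169)
61^26 ≡ 146 (mod 169)
61^39 ≡ 1 (mod 169) ✓
So ord_169(61) = 39.

39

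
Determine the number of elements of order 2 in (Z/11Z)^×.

1

φ(11) = 11 − 1 = 10 = 2 · 5.
Since (Z/11Z)^× is cyclic of order 10, the number of elements of order d is φ(d) when d | 10 and 0 otherwise.
2 | 10, and φ(2) = 2 − 1 = 1.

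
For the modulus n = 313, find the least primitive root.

10

φ(313) = 313 − 1 = 312 = 2^3 · 3 · 13.
Test candidates g = 2, 3, … against the prime factors q ∈ {2, 3, 13} of φ(313): g is a generator iff g^(312/q) ≢ 1 for every such q.
g = 2: 2^156 ≡ 1 — hits 1, so not a primitive root.
g = 3: 3^156 ≡ 1 — hits 1, so not a primitive root.
g = 4: 4^156 ≡ 1 — hits 1, so not a primitive root.
g = 5: 5^156 ≡ 312; 5^104 ≡ 1 — hits 1, so not a primitive root.
g = 6: 6^156 ≡ 1 — hits 1, so not a primitive root.
g = 7: 7^156 ≡ 312; 7^104 ≡ 1 — hits 1, so not a primitive root.
g = 8: 8^156 ≡ 1 — hits 1, so not a primitive root.
g = 9: 9^156 ≡ 1 — hits 1, so not a primitive root.
g = 10: 10^156 ≡ 312; 10^104 ≡ 214; 10^24 ≡ 103 — none is 1, so 10 is a primitive root.
So 10 is the smallest generator of (Z/313Z)^×.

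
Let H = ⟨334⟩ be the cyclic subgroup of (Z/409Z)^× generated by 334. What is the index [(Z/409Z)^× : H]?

ord(334) | φ(409) = 409 − 1 = 408 = 2^3 · 3 · 17.
Divisors of 408: 1, 2, 3, 4, 6, 8, 12, 17, 24, 34, 51, 68, 102, 136, 204, 408.
Check 334^d mod 409 for each divisor in increasing order:
334^1 ≡ 334 (mod 409)
334^2 ≡ 308 (mod 409)
334^3 ≡ 213 (mod 409)
334^4 ≡ 385 (mod 409)
334^6 ≡ 379 (mod 409)
334^8 ≡ 167 (mod 409)
334^12 ≡ 82 (mod 409)
334^17 ≡ 360 (mod 409)
334^24 ≡ 180 (mod 409)
334^34 ≡ 356 (mod 409)
334^51 ≡ 143 (mod 409)
334^68 ≡ 355 (mod 409)
334^102 ≡ 408 (mod 409)
334^136 ≡ 53 (mod 409)
334^204 ≡ 1 (mod 409) ✓
Thus |⟨334⟩| = ord(334) = 204.
Index = |(Z/409Z)^×| / |⟨334⟩| = 408 / 204 = 2.

2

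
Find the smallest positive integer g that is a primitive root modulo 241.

7

φ(241) = 241 − 1 = 240 = 2^4 · 3 · 5.
Test candidates g = 2, 3, … against the prime factors q ∈ {2, 3, 5} of φ(241): g is a generator iff g^(240/q) ≢ 1 for every such q.
g = 2: 2^120 ≡ 1 — hits 1, so not a primitive root.
g = 3: 3^120 ≡ 1 — hits 1, so not a primitive root.
g = 4: 4^120 ≡ 1 — hits 1, so not a primitive root.
g = 5: 5^120 ≡ 1 — hits 1, so not a primitive root.
g = 6: 6^120 ≡ 1 — hits 1, so not a primitive root.
g = 7: 7^120 ≡ 240; 7^80 ≡ 15; 7^48 ≡ 91 — none is 1, so 7 is a primitive root.
So 7 is the smallest generator of (Z/241Z)^×.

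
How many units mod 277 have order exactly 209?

0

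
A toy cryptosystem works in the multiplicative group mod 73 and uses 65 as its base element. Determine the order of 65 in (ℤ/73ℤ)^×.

ord(65) | φ(73) = 73 − 1 = 72 = 2^3 · 3^2.
Divisors of 72: 1, 2, 3, 4, 6, 8, 9, 12, 18, 24, 36, 72.
Evaluate successive powers at the divisors of 72:
65^1 ≡ 65 (mod 73)
65^2 ≡ 64 (mod 73)
65^3 ≡ 72 (mod 73)
65^4 ≡ 8 (mod 73)
65^6 ≡ 1 (mod 73) ✓
Therefore the multiplicative order of 65 modulo 73 is 6.

6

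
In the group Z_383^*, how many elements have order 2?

φ(383) = 383 − 1 = 382 = 2 · 191.
(Z/383Z)^× is cyclic (|G| = 382); a cyclic group of order m has exactly φ(d) elements of each order d | m, and none otherwise.
2 | 382, and φ(2) = 2 − 1 = 1.

1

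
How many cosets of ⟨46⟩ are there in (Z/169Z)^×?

ord(46) | φ(169) = φ(13^2) = 13·(13−1) = 156 = 2^2 · 3 · 13.
Divisors of 156: 1, 2, 3, 4, 6, 12, 13, 26, 39, 52, 78, 156.
Compute 46^d (mod 169) for the divisors d until we hit 1:
46^1 ≡ 46
46^2 ≡ 88
46^3 ≡ 161
46^4 ≡ 139
46^6 ≡ 64
46^12 ≡ 40
46^13 ≡ 150
46^26 ≡ 23
46^39 ≡ 70
46^52 ≡ 22
46^78 ≡ 168
46^156 ≡ 1
The order of 46 is 156, so the subgroup it generates has 156 elements.
Index = |(Z/169Z)^×| / |⟨46⟩| = 156 / 156 = 1.

1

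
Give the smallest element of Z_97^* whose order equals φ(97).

5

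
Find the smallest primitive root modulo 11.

φ(11) = 11 − 1 = 10 = 2 · 5.
g is a primitive root iff g^(10/q) ≢ 1 (mod 11) for each prime q ∈ {2, 5}.
g = 2: 2^5 ≡ 10; 2^2 ≡ 4 — none is 1, so 2 is a primitive root.
Hence the least primitive root of 11 is 2.

2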